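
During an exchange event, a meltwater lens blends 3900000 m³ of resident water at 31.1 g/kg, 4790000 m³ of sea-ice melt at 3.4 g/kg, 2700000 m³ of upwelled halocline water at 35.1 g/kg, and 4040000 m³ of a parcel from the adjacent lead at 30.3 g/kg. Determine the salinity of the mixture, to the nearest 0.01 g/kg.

Mass of salt is conserved:
salt = 3,900,000×31.1 + 4,790,000×3.4 + 2,700,000×35.1 + 4,040,000×30.3 = 121,290,000 + 16,286,000 + 94,770,000 + 122,412,000 = 354,758,000
volume = 3,900,000 + 4,790,000 + 2,700,000 + 4,040,000 = 15,430,000 m³
S = 354,758,000 / 15,430,000 = 22.9914 g/kg

22.99 g/kg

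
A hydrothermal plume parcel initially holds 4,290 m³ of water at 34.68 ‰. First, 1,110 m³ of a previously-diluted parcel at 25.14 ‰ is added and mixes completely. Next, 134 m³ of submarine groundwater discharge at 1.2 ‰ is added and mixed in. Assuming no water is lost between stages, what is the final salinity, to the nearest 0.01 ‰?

Total salt / total volume:
Initial salt = 4,290×34.68 = 148,777.2
After stage 1: salt = 148,777.2 + 1,110×25.14 = 176,682.6; volume = 5,400 m³; S = 32.719 ‰
After stage 2: salt = 176,682.6 + 134×1.2 = 176,843.4; volume = 5,534 m³
S = 176,843.4 / 5,534 = 31.9558 ‰

31.96 ‰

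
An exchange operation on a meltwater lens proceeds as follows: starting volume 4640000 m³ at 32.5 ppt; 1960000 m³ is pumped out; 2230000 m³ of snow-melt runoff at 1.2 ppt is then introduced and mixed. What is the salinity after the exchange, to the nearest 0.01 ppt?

18.28 ppt

Remaining after removal: 2,680,000 m³ at 32.5 ppt (salt = 87,100,000)
After addition: salt = 87,100,000 + 2,230,000×1.2 = 89,776,000; volume = 4,910,000 m³
S = 89,776,000 / 4,910,000 = 18.2843 ppt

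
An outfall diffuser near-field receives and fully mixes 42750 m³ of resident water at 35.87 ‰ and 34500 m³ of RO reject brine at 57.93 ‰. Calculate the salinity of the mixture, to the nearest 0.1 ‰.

45.7 ‰

Mass of salt is conserved:
salt = 42,750×35.87 + 34,500×57.93 = 1,533,442.5 + 1,998,585 = 3,532,027.5
volume = 42,750 + 34,500 = 77,250 m³
S = 3,532,027.5 / 77,250 = 45.722 ‰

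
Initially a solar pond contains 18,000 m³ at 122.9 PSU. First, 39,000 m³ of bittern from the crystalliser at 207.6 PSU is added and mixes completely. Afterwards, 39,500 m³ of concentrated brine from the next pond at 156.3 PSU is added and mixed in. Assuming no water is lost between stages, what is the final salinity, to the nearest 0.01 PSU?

170.80 PSU

Salt balance:
Initial salt = 18,000×122.9 = 2,212,200
After stage 1: salt = 2,212,200 + 39,000×207.6 = 10,308,600; volume = 57,000 m³; S = 180.853 PSU
After stage 2: salt = 10,308,600 + 39,500×156.3 = 16,482,450; volume = 96,500 m³
S = 16,482,450 / 96,500 = 170.8026 PSU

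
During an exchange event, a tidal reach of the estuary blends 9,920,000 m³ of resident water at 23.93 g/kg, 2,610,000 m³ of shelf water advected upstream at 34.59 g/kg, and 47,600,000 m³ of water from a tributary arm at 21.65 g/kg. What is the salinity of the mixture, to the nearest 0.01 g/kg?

22.59 g/kg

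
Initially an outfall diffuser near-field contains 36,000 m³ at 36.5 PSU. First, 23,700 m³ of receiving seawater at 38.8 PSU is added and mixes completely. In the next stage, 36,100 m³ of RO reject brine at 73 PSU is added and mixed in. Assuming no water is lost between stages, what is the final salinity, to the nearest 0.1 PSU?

By conservation of dissolved salt,
Initial salt = 36,000×36.5 = 1,314,000
After stage 1: salt = 1,314,000 + 23,700×38.8 = 2,233,560; volume = 59,700 m³; S = 37.413 PSU
After stage 2: salt = 2,233,560 + 36,100×73 = 4,868,860; volume = 95,800 m³
S = 4,868,860 / 95,800 = 50.8232 PSU

50.8 PSU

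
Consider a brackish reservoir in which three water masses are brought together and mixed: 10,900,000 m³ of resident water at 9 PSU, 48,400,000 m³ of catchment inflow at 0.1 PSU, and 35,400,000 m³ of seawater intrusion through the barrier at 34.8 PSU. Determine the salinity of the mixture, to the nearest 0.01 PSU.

14.10 PSU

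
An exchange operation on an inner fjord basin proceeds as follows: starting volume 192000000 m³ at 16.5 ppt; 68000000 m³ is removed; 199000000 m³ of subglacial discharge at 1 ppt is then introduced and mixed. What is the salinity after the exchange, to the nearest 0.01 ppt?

6.95 ppt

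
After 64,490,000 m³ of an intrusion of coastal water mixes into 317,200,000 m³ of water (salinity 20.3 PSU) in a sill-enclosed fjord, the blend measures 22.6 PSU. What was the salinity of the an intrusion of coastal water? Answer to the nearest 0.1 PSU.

Salt balance: 317,200,000×20.3 + 64,490,000×S = 381,690,000×22.6
6,439,160,000 + 64,490,000·S = 8,626,194,000
S = (8,626,194,000 − 6,439,160,000) / 64,490,000 = 33.9128 PSU

33.9 PSU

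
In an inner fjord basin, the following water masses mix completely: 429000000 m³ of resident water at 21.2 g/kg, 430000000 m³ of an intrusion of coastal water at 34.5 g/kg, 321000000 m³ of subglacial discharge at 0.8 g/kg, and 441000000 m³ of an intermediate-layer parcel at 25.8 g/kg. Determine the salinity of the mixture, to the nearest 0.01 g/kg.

By conservation of dissolved salt,
salt = 429,000,000×21.2 + 430,000,000×34.5 + 321,000,000×0.8 + 441,000,000×25.8 = 9,094,800,000 + 14,835,000,000 + 256,800,000 + 11,377,800,000 = 35,564,400,000
volume = 429,000,000 + 430,000,000 + 321,000,000 + 441,000,000 = 1,621,000,000 m³
S = 35,564,400,000 / 1,621,000,000 = 21.9398 g/kg

21.94 g/kg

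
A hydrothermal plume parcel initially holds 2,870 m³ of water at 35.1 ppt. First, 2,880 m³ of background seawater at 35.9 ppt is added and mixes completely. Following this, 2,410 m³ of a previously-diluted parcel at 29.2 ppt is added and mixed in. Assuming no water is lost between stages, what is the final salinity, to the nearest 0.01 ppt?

Salt balance:
Initial salt = 2,870×35.1 = 100,737
After stage 1: salt = 100,737 + 2,880×35.9 = 204,129; volume = 5,750 m³; S = 35.501 ppt
After stage 2: salt = 204,129 + 2,410×29.2 = 274,501; volume = 8,160 m³
S = 274,501 / 8,160 = 33.6398 ppt

33.64 ppt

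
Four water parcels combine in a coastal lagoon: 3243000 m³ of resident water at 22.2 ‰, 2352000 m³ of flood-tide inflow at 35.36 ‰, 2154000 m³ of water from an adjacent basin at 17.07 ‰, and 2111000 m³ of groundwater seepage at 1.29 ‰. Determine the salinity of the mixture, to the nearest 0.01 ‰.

By conservation of dissolved salt,
salt = 3,243,000×22.2 + 2,352,000×35.36 + 2,154,000×17.07 + 2,111,000×1.29 = 71,994,600 + 83,166,720 + 36,768,780 + 2,723,190 = 194,653,290
volume = 3,243,000 + 2,352,000 + 2,154,000 + 2,111,000 = 9,860,000 m³
S = 194,653,290 / 9,860,000 = 19.7417 ‰

19.74 ‰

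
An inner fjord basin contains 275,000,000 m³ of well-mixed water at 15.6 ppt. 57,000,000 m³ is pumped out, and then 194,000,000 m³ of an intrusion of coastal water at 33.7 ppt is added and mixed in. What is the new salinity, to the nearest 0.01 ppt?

24.12 ppt

Remaining after removal: 218,000,000 m³ at 15.6 ppt (salt = 3,400,800,000)
After addition: salt = 3,400,800,000 + 194,000,000×33.7 = 9,938,600,000; volume = 412,000,000 m³
S = 9,938,600,000 / 412,000,000 = 24.1228 ppt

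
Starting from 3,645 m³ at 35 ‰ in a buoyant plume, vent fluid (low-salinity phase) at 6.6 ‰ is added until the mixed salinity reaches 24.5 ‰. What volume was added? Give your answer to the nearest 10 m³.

Salt balance: 3,645×35 + V×6.6 = (3,645+V)×24.5
127,575 + 6.6V = 89,302.5 + 24.5V
38,272.5 = 17.9V
V = 2,138.13 m³

2140 m³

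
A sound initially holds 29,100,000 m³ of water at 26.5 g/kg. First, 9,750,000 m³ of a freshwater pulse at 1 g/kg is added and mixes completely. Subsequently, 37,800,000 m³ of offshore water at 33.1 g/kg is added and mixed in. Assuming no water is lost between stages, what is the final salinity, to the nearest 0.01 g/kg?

26.51 g/kg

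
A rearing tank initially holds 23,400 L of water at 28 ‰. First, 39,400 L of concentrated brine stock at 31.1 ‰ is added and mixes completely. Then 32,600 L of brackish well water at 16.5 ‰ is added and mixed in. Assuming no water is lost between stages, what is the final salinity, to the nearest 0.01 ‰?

25.35 ‰

Weighted by volume,
Initial salt = 23,400×28 = 655,200
After stage 1: salt = 655,200 + 39,400×31.1 = 1,880,540; volume = 62,800 L; S = 29.945 ‰
After stage 2: salt = 1,880,540 + 32,600×16.5 = 2,418,440; volume = 95,400 L
S = 2,418,440 / 95,400 = 25.3505 ‰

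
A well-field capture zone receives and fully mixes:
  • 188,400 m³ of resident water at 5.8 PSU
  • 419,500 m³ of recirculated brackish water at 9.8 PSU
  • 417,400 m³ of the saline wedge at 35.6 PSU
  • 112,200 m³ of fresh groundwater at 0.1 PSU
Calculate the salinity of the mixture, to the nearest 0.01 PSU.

17.65 PSU

Salt balance:
salt = 188,400×5.8 + 419,500×9.8 + 417,400×35.6 + 112,200×0.1 = 1,092,720 + 4,111,100 + 14,859,440 + 11,220 = 20,074,480
volume = 188,400 + 419,500 + 417,400 + 112,200 = 1,137,500 m³
S = 20,074,480 / 1,137,500 = 17.6479 PSU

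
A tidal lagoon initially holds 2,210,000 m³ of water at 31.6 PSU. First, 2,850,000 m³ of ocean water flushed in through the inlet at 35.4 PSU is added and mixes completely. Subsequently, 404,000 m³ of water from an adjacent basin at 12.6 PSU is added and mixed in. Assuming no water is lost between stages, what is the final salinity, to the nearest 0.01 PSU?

32.18 PSU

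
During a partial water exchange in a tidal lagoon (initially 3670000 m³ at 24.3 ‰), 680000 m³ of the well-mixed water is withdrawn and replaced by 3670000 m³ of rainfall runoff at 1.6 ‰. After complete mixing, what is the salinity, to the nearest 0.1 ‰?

11.8 ‰

Remaining after removal: 2,990,000 m³ at 24.3 ‰ (salt = 72,657,000)
After addition: salt = 72,657,000 + 3,670,000×1.6 = 78,529,000; volume = 6,660,000 m³
S = 78,529,000 / 6,660,000 = 11.7911 ‰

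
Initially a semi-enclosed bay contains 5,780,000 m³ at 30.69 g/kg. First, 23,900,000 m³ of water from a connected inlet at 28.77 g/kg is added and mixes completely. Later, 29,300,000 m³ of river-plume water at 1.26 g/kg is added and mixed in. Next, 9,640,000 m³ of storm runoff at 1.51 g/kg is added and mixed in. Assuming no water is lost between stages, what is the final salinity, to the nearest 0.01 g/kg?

By conservation of dissolved salt,
Initial salt = 5,780,000×30.69 = 177,388,200
After stage 1: salt = 177,388,200 + 23,900,000×28.77 = 864,991,200; volume = 29,680,000 m³; S = 29.144 g/kg
After stage 2: salt = 864,991,200 + 29,300,000×1.26 = 901,909,200; volume = 58,980,000 m³; S = 15.292 g/kg
After stage 3: salt = 901,909,200 + 9,640,000×1.51 = 916,465,600; volume = 68,620,000 m³
S = 916,465,600 / 68,620,000 = 13.3557 g/kg

13.36 g/kg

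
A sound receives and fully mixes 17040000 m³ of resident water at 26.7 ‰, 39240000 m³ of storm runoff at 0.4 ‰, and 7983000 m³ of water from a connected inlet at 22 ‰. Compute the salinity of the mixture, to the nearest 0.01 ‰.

10.06 ‰

Weighted by volume,
salt = 17,040,000×26.7 + 39,240,000×0.4 + 7,983,000×22 = 454,968,000 + 15,696,000 + 175,626,000 = 646,290,000
volume = 17,040,000 + 39,240,000 + 7,983,000 = 64,263,000 m³
S = 646,290,000 / 64,263,000 = 10.057 ‰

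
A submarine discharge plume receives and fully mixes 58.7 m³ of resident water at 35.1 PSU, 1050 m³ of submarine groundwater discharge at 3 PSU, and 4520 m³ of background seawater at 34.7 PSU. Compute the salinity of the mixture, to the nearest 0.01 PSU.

Mass of salt is conserved:
salt = 58.7×35.1 + 1,050×3 + 4,520×34.7 = 2,060.37 + 3,150 + 156,844 = 162,054.37
volume = 58.7 + 1,050 + 4,520 = 5,628.7 m³
S = 162,054.37 / 5,628.7 = 28.7907 PSU

28.79 PSU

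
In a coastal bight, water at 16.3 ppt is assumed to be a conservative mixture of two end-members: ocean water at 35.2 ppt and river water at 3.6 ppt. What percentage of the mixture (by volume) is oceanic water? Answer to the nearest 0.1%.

40.2%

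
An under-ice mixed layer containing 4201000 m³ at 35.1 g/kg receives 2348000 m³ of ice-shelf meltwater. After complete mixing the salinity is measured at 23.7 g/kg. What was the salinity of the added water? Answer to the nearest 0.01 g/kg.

Salt balance: 4,201,000×35.1 + 2,348,000×S = 6,549,000×23.7
147,455,100 + 2,348,000·S = 155,211,300
S = (155,211,300 − 147,455,100) / 2,348,000 = 3.3033 g/kg

3.30 g/kg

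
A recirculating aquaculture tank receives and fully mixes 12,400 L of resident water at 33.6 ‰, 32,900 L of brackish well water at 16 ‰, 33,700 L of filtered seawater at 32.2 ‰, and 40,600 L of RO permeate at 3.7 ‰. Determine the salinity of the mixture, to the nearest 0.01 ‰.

18.21 ‰

Total salt / total volume:
salt = 12,400×33.6 + 32,900×16 + 33,700×32.2 + 40,600×3.7 = 416,640 + 526,400 + 1,085,140 + 150,220 = 2,178,400
volume = 12,400 + 32,900 + 33,700 + 40,600 = 119,600 L
S = 2,178,400 / 119,600 = 18.214 ‰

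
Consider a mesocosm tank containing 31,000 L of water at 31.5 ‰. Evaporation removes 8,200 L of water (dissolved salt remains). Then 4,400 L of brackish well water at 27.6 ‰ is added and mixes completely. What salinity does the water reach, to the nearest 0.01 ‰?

40.37 ‰

After evaporation: salt = 31,000×31.5 = 976,500; volume = 31,000 − 8,200 = 22,800 L
After mixing: salt = 976,500 + 4,400×27.6 = 1,097,940; volume = 22,800 + 4,400 = 27,200 L
S = 1,097,940 / 27,200 = 40.3654 ‰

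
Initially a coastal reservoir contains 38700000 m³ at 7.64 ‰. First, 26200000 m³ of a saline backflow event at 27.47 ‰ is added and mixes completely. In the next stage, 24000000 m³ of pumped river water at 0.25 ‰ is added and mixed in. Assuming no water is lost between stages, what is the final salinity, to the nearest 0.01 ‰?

Total salt / total volume:
Initial salt = 38,700,000×7.64 = 295,668,000
After stage 1: salt = 295,668,000 + 26,200,000×27.47 = 1,015,382,000; volume = 64,900,000 m³; S = 15.645 ‰
After stage 2: salt = 1,015,382,000 + 24,000,000×0.25 = 1,021,382,000; volume = 88,900,000 m³
S = 1,021,382,000 / 88,900,000 = 11.4891 ‰

11.49 ‰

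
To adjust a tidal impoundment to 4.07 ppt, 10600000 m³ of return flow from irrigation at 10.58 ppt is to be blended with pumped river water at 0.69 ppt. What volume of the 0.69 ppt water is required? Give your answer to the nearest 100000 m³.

20400000 m³

Salt balance: 10,600,000×10.58 + V×0.69 = (10,600,000+V)×4.07
112,148,000 + 0.69V = 43,142,000 + 4.07V
69,006,000 = 3.38V
V = 20,415,976.33 m³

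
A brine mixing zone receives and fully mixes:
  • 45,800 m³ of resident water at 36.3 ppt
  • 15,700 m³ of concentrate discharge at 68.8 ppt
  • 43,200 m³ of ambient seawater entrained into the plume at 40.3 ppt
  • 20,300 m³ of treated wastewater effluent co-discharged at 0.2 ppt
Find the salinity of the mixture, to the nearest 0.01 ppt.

Mass of salt is conserved:
salt = 45,800×36.3 + 15,700×68.8 + 43,200×40.3 + 20,300×0.2 = 1,662,540 + 1,080,160 + 1,740,960 + 4,060 = 4,487,720
volume = 45,800 + 15,700 + 43,200 + 20,300 = 125,000 m³
S = 4,487,720 / 125,000 = 35.9018 ppt

35.90 ppt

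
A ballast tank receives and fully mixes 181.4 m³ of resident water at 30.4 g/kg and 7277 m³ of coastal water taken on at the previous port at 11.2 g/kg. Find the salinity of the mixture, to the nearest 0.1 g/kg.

11.7 g/kg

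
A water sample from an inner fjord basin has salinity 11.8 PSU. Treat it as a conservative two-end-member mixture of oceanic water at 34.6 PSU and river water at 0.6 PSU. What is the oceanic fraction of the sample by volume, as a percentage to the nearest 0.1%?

Let g be the oceanic fraction. Salt balance per unit volume:
g×34.6 + (1−g)×0.6 = 11.8
g = (11.8 − 0.6) / (34.6 − 0.6) = 11.2/34 = 0.3294

32.9%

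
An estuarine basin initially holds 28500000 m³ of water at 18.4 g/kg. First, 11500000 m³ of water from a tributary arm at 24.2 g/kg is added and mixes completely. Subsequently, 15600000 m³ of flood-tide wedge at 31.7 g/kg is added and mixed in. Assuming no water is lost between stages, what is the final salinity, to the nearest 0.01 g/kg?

23.33 g/kg

Total salt / total volume:
Initial salt = 28,500,000×18.4 = 524,400,000
After stage 1: salt = 524,400,000 + 11,500,000×24.2 = 802,700,000; volume = 40,000,000 m³; S = 20.068 g/kg
After stage 2: salt = 802,700,000 + 15,600,000×31.7 = 1,297,220,000; volume = 55,600,000 m³
S = 1,297,220,000 / 55,600,000 = 23.3313 g/kg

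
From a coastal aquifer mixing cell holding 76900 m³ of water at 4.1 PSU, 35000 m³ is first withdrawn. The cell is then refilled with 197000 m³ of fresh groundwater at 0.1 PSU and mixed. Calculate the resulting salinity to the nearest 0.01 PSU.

0.80 PSU

Remaining after removal: 41,900 m³ at 4.1 PSU (salt = 171,790)
After addition: salt = 171,790 + 197,000×0.1 = 191,490; volume = 238,900 m³
S = 191,490 / 238,900 = 0.8015 PSU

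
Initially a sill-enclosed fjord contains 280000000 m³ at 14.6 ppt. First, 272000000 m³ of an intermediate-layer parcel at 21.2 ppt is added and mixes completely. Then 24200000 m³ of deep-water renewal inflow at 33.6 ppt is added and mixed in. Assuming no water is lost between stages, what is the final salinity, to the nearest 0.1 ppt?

Weighted by volume,
Initial salt = 280,000,000×14.6 = 4,088,000,000
After stage 1: salt = 4,088,000,000 + 272,000,000×21.2 = 9,854,400,000; volume = 552,000,000 m³; S = 17.852 ppt
After stage 2: salt = 9,854,400,000 + 24,200,000×33.6 = 10,667,520,000; volume = 576,200,000 m³
S = 10,667,520,000 / 576,200,000 = 18.5136 ppt

18.5 ppt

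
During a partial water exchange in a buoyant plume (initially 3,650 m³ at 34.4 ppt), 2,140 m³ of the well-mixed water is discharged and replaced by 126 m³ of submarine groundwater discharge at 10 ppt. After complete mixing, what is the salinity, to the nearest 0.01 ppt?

Remaining after removal: 1,510 m³ at 34.4 ppt (salt = 51,944)
After addition: salt = 51,944 + 126×10 = 53,204; volume = 1,636 m³
S = 53,204 / 1,636 = 32.5208 ppt

32.52 ppt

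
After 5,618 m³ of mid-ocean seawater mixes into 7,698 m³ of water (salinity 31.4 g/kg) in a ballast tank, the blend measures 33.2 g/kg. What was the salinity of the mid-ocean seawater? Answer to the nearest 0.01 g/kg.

35.67 g/kg

Salt balance: 7,698×31.4 + 5,618×S = 13,316×33.2
241,717.2 + 5,618·S = 442,091.2
S = (442,091.2 − 241,717.2) / 5,618 = 35.6664 g/kg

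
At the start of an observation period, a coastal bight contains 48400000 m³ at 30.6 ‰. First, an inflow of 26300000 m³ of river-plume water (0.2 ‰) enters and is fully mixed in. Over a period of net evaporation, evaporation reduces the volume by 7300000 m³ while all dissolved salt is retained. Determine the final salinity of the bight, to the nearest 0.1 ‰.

22.1 ‰

After mixing: salt = 48,400,000×30.6 + 26,300,000×0.2 = 1,486,300,000; volume = 74,700,000 m³
After evaporation: salt unchanged = 1,486,300,000; volume = 74,700,000 − 7,300,000 = 67,400,000 m³
S = 1,486,300,000 / 67,400,000 = 22.0519 ‰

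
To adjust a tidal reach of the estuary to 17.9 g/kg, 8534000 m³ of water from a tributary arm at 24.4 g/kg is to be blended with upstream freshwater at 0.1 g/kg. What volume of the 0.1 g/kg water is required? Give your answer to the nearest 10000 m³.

3120000 m³

Salt balance: 8,534,000×24.4 + V×0.1 = (8,534,000+V)×17.9
208,229,600 + 0.1V = 152,758,600 + 17.9V
55,471,000 = 17.8V
V = 3,116,348.31 m³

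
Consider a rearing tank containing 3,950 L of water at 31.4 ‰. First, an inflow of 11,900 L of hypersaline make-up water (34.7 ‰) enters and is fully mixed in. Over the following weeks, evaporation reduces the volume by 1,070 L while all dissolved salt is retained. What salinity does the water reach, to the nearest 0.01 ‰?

After mixing: salt = 3,950×31.4 + 11,900×34.7 = 536,960; volume = 15,850 L
After evaporation: salt unchanged = 536,960; volume = 15,850 − 1,070 = 14,780 L
S = 536,960 / 14,780 = 36.3302 ‰

36.33 ‰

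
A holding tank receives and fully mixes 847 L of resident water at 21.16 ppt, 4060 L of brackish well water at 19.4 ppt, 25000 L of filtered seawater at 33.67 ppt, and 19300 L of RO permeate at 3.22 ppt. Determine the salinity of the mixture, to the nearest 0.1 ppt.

20.3 ppt

Conserving salt mass:
salt = 847×21.16 + 4,060×19.4 + 25,000×33.67 + 19,300×3.22 = 17,922.52 + 78,764 + 841,750 + 62,146 = 1,000,582.52
volume = 847 + 4,060 + 25,000 + 19,300 = 49,207 L
S = 1,000,582.52 / 49,207 = 20.334 ppt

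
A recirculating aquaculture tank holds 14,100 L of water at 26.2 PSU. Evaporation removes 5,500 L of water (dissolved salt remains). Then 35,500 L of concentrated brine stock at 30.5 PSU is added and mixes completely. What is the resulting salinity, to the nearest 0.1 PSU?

32.9 PSU

After evaporation: salt = 14,100×26.2 = 369,420; volume = 14,100 − 5,500 = 8,600 L
After mixing: salt = 369,420 + 35,500×30.5 = 1,452,170; volume = 8,600 + 35,500 = 44,100 L
S = 1,452,170 / 44,100 = 32.929 PSU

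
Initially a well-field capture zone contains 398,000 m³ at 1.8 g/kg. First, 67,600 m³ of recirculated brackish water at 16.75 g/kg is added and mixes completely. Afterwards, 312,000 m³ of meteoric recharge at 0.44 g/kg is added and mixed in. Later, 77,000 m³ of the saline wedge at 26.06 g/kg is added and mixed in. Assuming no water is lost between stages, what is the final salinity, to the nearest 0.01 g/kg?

Conserving salt mass:
Initial salt = 398,000×1.8 = 716,400
After stage 1: salt = 716,400 + 67,600×16.75 = 1,848,700; volume = 465,600 m³; S = 3.971 g/kg
After stage 2: salt = 1,848,700 + 312,000×0.44 = 1,985,980; volume = 777,600 m³; S = 2.554 g/kg
After stage 3: salt = 1,985,980 + 77,000×26.06 = 3,992,600; volume = 854,600 m³
S = 3,992,600 / 854,600 = 4.6719 g/kg

4.67 g/kg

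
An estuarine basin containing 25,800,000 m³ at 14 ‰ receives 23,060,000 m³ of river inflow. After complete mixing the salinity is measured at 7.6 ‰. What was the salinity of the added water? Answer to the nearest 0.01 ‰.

0.44 ‰

Salt balance: 25,800,000×14 + 23,060,000×S = 48,860,000×7.6
361,200,000 + 23,060,000·S = 371,336,000
S = (371,336,000 − 361,200,000) / 23,060,000 = 0.4395 ‰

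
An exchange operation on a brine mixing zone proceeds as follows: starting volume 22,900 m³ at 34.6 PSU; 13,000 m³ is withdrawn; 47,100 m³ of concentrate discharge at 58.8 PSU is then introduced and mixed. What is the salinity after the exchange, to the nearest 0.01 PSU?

Remaining after removal: 9,900 m³ at 34.6 PSU (salt = 342,540)
After addition: salt = 342,540 + 47,100×58.8 = 3,112,020; volume = 57,000 m³
S = 3,112,020 / 57,000 = 54.5968 PSU

54.60 PSU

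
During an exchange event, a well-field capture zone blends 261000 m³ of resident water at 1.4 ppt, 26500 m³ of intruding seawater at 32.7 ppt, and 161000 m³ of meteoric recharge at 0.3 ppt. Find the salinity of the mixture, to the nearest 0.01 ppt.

Conserving salt mass:
salt = 261,000×1.4 + 26,500×32.7 + 161,000×0.3 = 365,400 + 866,550 + 48,300 = 1,280,250
volume = 261,000 + 26,500 + 161,000 = 448,500 m³
S = 1,280,250 / 448,500 = 2.8545 ppt

2.85 ppt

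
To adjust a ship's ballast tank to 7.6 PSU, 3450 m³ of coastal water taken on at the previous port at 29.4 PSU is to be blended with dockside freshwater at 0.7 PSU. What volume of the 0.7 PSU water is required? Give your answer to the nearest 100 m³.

Salt balance: 3,450×29.4 + V×0.7 = (3,450+V)×7.6
101,430 + 0.7V = 26,220 + 7.6V
75,210 = 6.9V
V = 10,900 m³

10900 m³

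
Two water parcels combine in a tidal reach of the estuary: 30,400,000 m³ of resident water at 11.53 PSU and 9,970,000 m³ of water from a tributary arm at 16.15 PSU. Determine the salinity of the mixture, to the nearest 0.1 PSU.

Salt balance:
salt = 30,400,000×11.53 + 9,970,000×16.15 = 350,512,000 + 161,015,500 = 511,527,500
volume = 30,400,000 + 9,970,000 = 40,370,000 m³
S = 511,527,500 / 40,370,000 = 12.671 PSU

12.7 PSU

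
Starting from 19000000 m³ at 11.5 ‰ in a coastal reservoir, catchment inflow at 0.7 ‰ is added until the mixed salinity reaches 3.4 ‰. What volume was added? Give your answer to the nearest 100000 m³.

57000000 m³

Salt balance: 19,000,000×11.5 + V×0.7 = (19,000,000+V)×3.4
218,500,000 + 0.7V = 64,600,000 + 3.4V
153,900,000 = 2.7V
V = 57,000,000 m³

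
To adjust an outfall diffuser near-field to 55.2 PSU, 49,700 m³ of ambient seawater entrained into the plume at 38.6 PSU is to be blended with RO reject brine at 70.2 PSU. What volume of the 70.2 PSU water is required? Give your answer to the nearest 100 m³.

55000 m³

Salt balance: 49,700×38.6 + V×70.2 = (49,700+V)×55.2
1,918,420 + 70.2V = 2,743,440 + 55.2V
825,020 = 15V
V = 55,001.33 m³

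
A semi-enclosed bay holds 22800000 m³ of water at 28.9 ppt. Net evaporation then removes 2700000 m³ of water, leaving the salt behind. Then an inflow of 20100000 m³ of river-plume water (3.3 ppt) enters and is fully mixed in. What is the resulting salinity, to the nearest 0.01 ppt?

18.04 ppt

After evaporation: salt = 22,800,000×28.9 = 658,920,000; volume = 22,800,000 − 2,700,000 = 20,100,000 m³
After mixing: salt = 658,920,000 + 20,100,000×3.3 = 725,250,000; volume = 20,100,000 + 20,100,000 = 40,200,000 m³
S = 725,250,000 / 40,200,000 = 18.041 ppt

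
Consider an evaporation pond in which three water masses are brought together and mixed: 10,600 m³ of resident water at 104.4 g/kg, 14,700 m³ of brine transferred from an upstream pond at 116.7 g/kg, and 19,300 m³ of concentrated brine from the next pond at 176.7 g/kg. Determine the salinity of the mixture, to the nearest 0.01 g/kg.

139.74 g/kg

Salt balance:
salt = 10,600×104.4 + 14,700×116.7 + 19,300×176.7 = 1,106,640 + 1,715,490 + 3,410,310 = 6,232,440
volume = 10,600 + 14,700 + 19,300 = 44,600 m³
S = 6,232,440 / 44,600 = 139.7408 g/kg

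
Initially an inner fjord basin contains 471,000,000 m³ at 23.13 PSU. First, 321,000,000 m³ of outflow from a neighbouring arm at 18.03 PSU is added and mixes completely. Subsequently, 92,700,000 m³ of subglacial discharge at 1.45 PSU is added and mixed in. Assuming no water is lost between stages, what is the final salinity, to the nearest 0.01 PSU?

Weighted by volume,
Initial salt = 471,000,000×23.13 = 10,894,230,000
After stage 1: salt = 10,894,230,000 + 321,000,000×18.03 = 16,681,860,000; volume = 792,000,000 m³; S = 21.063 PSU
After stage 2: salt = 16,681,860,000 + 92,700,000×1.45 = 16,816,275,000; volume = 884,700,000 m³
S = 16,816,275,000 / 884,700,000 = 19.0079 PSU

19.01 PSU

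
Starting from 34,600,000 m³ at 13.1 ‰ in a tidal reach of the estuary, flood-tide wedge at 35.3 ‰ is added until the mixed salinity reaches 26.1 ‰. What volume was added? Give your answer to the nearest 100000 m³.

Salt balance: 34,600,000×13.1 + V×35.3 = (34,600,000+V)×26.1
453,260,000 + 35.3V = 903,060,000 + 26.1V
449,800,000 = 9.2V
V = 48,891,304.35 m³

48900000 m³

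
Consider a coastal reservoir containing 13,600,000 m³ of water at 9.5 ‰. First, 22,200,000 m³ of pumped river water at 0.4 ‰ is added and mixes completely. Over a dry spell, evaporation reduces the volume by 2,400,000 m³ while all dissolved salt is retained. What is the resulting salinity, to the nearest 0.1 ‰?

After mixing: salt = 13,600,000×9.5 + 22,200,000×0.4 = 138,080,000; volume = 35,800,000 m³
After evaporation: salt unchanged = 138,080,000; volume = 35,800,000 − 2,400,000 = 33,400,000 m³
S = 138,080,000 / 33,400,000 = 4.1341 ‰

4.1 ‰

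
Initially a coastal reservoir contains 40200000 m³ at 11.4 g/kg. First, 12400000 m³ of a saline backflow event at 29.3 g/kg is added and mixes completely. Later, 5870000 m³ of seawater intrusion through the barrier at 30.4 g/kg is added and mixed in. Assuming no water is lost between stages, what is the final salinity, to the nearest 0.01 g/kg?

Weighted by volume,
Initial salt = 40,200,000×11.4 = 458,280,000
After stage 1: salt = 458,280,000 + 12,400,000×29.3 = 821,600,000; volume = 52,600,000 m³; S = 15.62 g/kg
After stage 2: salt = 821,600,000 + 5,870,000×30.4 = 1,000,048,000; volume = 58,470,000 m³
S = 1,000,048,000 / 58,470,000 = 17.1036 g/kg

17.10 g/kg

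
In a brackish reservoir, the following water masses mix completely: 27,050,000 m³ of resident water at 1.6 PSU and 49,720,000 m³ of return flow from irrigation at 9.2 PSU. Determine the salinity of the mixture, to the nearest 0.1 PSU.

6.5 PSU

Mass of salt is conserved:
salt = 27,050,000×1.6 + 49,720,000×9.2 = 43,280,000 + 457,424,000 = 500,704,000
volume = 27,050,000 + 49,720,000 = 76,770,000 m³
S = 500,704,000 / 76,770,000 = 6.522 PSU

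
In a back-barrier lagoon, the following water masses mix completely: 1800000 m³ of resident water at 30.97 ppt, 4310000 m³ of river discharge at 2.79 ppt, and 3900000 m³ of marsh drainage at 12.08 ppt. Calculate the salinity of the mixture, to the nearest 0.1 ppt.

11.5 ppt

By conservation of dissolved salt,
salt = 1,800,000×30.97 + 4,310,000×2.79 + 3,900,000×12.08 = 55,746,000 + 12,024,900 + 47,112,000 = 114,882,900
volume = 1,800,000 + 4,310,000 + 3,900,000 = 10,010,000 m³
S = 114,882,900 / 10,010,000 = 11.477 ppt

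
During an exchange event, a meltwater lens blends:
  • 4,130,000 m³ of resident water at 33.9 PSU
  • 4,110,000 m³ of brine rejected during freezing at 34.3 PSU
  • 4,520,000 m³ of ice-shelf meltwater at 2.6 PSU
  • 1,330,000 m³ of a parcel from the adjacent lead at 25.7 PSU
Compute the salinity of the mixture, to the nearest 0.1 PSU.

Weighted by volume,
salt = 4,130,000×33.9 + 4,110,000×34.3 + 4,520,000×2.6 + 1,330,000×25.7 = 140,007,000 + 140,973,000 + 11,752,000 + 34,181,000 = 326,913,000
volume = 4,130,000 + 4,110,000 + 4,520,000 + 1,330,000 = 14,090,000 m³
S = 326,913,000 / 14,090,000 = 23.202 PSU

23.2 PSU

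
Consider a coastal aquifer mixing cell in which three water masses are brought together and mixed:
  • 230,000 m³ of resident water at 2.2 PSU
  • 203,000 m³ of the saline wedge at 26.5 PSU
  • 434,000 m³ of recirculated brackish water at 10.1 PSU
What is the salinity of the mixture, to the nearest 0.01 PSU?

11.84 PSU

Salt balance:
salt = 230,000×2.2 + 203,000×26.5 + 434,000×10.1 = 506,000 + 5,379,500 + 4,383,400 = 10,268,900
volume = 230,000 + 203,000 + 434,000 = 867,000 m³
S = 10,268,900 / 867,000 = 11.8442 PSU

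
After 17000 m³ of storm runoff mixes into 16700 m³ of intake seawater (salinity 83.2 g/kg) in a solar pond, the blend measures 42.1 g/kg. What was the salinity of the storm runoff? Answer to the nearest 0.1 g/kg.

1.7 g/kg

Salt balance: 16,700×83.2 + 17,000×S = 33,700×42.1
1,389,440 + 17,000·S = 1,418,770
S = (1,418,770 − 1,389,440) / 17,000 = 1.7253 g/kg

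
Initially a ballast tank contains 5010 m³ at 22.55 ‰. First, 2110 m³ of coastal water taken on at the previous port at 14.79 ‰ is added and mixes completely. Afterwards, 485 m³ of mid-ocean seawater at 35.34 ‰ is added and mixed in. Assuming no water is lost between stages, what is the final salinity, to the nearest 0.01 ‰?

21.21 ‰

Salt balance:
Initial salt = 5,010×22.55 = 112,975.5
After stage 1: salt = 112,975.5 + 2,110×14.79 = 144,182.4; volume = 7,120 m³; S = 20.25 ‰
After stage 2: salt = 144,182.4 + 485×35.34 = 161,322.3; volume = 7,605 m³
S = 161,322.3 / 7,605 = 21.2127 ‰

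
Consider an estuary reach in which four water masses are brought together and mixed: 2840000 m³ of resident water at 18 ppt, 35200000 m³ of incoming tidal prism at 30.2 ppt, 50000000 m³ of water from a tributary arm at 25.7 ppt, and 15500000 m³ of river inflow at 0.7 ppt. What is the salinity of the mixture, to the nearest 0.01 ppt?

23.28 ppt

By conservation of dissolved salt,
salt = 2,840,000×18 + 35,200,000×30.2 + 50,000,000×25.7 + 15,500,000×0.7 = 51,120,000 + 1,063,040,000 + 1,285,000,000 + 10,850,000 = 2,410,010,000
volume = 2,840,000 + 35,200,000 + 50,000,000 + 15,500,000 = 103,540,000 m³
S = 2,410,010,000 / 103,540,000 = 23.2761 ppt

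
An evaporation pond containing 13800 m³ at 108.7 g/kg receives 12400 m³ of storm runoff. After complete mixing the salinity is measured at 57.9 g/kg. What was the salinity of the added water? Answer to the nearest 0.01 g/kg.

1.36 g/kg

Salt balance: 13,800×108.7 + 12,400×S = 26,200×57.9
1,500,060 + 12,400·S = 1,516,980
S = (1,516,980 − 1,500,060) / 12,400 = 1.3645 g/kg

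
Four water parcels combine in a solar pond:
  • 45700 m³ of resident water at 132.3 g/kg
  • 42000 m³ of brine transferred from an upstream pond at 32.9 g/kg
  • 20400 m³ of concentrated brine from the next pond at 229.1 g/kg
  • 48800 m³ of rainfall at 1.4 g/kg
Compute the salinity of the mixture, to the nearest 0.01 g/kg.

77.56 g/kg

Total salt / total volume:
salt = 45,700×132.3 + 42,000×32.9 + 20,400×229.1 + 48,800×1.4 = 6,046,110 + 1,381,800 + 4,673,640 + 68,320 = 12,169,870
volume = 45,700 + 42,000 + 20,400 + 48,800 = 156,900 m³
S = 12,169,870 / 156,900 = 77.5645 g/kg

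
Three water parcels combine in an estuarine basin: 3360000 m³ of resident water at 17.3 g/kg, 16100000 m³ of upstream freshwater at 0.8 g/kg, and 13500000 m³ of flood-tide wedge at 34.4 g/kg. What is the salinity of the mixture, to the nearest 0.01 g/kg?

Salt balance:
salt = 3,360,000×17.3 + 16,100,000×0.8 + 13,500,000×34.4 = 58,128,000 + 12,880,000 + 464,400,000 = 535,408,000
volume = 3,360,000 + 16,100,000 + 13,500,000 = 32,960,000 m³
S = 535,408,000 / 32,960,000 = 16.2442 g/kg

16.24 g/kg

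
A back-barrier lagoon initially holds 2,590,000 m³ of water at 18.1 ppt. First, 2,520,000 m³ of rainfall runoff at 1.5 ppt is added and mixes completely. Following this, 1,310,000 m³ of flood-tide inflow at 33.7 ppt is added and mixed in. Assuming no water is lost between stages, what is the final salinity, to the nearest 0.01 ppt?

14.77 ppt

Conserving salt mass:
Initial salt = 2,590,000×18.1 = 46,879,000
After stage 1: salt = 46,879,000 + 2,520,000×1.5 = 50,659,000; volume = 5,110,000 m³; S = 9.914 ppt
After stage 2: salt = 50,659,000 + 1,310,000×33.7 = 94,806,000; volume = 6,420,000 m³
S = 94,806,000 / 6,420,000 = 14.7673 ppt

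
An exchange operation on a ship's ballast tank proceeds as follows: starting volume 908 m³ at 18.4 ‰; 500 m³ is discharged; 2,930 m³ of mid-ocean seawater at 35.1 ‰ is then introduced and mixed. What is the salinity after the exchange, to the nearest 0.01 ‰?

33.06 ‰

Remaining after removal: 408 m³ at 18.4 ‰ (salt = 7,507.2)
After addition: salt = 7,507.2 + 2,930×35.1 = 110,350.2; volume = 3,338 m³
S = 110,350.2 / 3,338 = 33.0588 ‰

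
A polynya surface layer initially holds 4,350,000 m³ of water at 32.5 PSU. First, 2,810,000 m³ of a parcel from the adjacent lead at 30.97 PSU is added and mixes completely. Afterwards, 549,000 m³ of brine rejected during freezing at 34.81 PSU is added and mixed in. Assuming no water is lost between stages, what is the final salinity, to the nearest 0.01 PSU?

32.11 PSU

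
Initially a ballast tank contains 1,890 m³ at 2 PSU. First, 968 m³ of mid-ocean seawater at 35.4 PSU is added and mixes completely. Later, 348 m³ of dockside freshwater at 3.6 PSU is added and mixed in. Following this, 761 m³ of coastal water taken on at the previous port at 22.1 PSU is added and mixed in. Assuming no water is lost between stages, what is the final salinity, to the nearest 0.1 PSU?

Mass of salt is conserved:
Initial salt = 1,890×2 = 3,780
After stage 1: salt = 3,780 + 968×35.4 = 38,047.2; volume = 2,858 m³; S = 13.313 PSU
After stage 2: salt = 38,047.2 + 348×3.6 = 39,300; volume = 3,206 m³; S = 12.258 PSU
After stage 3: salt = 39,300 + 761×22.1 = 56,118.1; volume = 3,967 m³
S = 56,118.1 / 3,967 = 14.1462 PSU

14.1 PSU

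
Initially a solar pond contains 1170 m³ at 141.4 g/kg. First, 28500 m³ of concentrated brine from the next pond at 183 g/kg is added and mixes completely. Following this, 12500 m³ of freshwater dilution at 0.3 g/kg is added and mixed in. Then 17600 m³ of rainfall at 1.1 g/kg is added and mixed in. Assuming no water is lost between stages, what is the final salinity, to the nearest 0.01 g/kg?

90.41 g/kg

Total salt / total volume:
Initial salt = 1,170×141.4 = 165,438
After stage 1: salt = 165,438 + 28,500×183 = 5,380,938; volume = 29,670 m³; S = 181.36 g/kg
After stage 2: salt = 5,380,938 + 12,500×0.3 = 5,384,688; volume = 42,170 m³; S = 127.69 g/kg
After stage 3: salt = 5,384,688 + 17,600×1.1 = 5,404,048; volume = 59,770 m³
S = 5,404,048 / 59,770 = 90.4141 g/kg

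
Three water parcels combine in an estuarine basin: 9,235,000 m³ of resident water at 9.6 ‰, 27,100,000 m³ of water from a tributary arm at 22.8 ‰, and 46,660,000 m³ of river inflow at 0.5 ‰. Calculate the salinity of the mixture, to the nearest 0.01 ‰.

Conserving salt mass:
salt = 9,235,000×9.6 + 27,100,000×22.8 + 46,660,000×0.5 = 88,656,000 + 617,880,000 + 23,330,000 = 729,866,000
volume = 9,235,000 + 27,100,000 + 46,660,000 = 82,995,000 m³
S = 729,866,000 / 82,995,000 = 8.7941 ‰

8.79 ‰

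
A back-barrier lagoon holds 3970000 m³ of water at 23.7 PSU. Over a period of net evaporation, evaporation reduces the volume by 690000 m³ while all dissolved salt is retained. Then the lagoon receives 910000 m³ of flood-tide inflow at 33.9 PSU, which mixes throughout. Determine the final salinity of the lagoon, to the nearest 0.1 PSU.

29.8 PSU

After evaporation: salt = 3,970,000×23.7 = 94,089,000; volume = 3,970,000 − 690,000 = 3,280,000 m³
After mixing: salt = 94,089,000 + 910,000×33.9 = 124,938,000; volume = 3,280,000 + 910,000 = 4,190,000 m³
S = 124,938,000 / 4,190,000 = 29.8181 PSU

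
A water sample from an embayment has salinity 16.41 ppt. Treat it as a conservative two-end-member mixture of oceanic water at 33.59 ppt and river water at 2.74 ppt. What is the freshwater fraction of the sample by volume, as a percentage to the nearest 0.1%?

Let f be the freshwater fraction. Salt balance per unit volume:
f×2.74 + (1−f)×33.59 = 16.41
f = (33.59 − 16.41) / (33.59 − 2.74) = 17.18/30.85 = 0.5569

55.7%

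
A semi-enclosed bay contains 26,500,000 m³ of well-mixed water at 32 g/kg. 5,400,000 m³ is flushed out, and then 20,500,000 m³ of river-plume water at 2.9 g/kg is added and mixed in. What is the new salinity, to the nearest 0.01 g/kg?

17.66 g/kg

Remaining after removal: 21,100,000 m³ at 32 g/kg (salt = 675,200,000)
After addition: salt = 675,200,000 + 20,500,000×2.9 = 734,650,000; volume = 41,600,000 m³
S = 734,650,000 / 41,600,000 = 17.6599 g/kg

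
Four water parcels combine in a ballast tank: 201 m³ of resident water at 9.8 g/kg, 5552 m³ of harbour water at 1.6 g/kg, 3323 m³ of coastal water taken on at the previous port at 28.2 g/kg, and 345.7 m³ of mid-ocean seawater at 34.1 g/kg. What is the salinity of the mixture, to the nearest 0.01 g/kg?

12.35 g/kg

Salt balance:
salt = 201×9.8 + 5,552×1.6 + 3,323×28.2 + 345.7×34.1 = 1,969.8 + 8,883.2 + 93,708.6 + 11,788.37 = 116,349.97
volume = 201 + 5,552 + 3,323 + 345.7 = 9,421.7 m³
S = 116,349.97 / 9,421.7 = 12.3491 g/kg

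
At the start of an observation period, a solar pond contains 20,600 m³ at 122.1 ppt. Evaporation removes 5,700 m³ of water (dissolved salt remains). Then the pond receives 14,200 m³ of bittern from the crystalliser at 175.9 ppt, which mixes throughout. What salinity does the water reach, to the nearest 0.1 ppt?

172.3 ppt

After evaporation: salt = 20,600×122.1 = 2,515,260; volume = 20,600 − 5,700 = 14,900 m³
After mixing: salt = 2,515,260 + 14,200×175.9 = 5,013,040; volume = 14,900 + 14,200 = 29,100 m³
S = 5,013,040 / 29,100 = 172.2694 ppt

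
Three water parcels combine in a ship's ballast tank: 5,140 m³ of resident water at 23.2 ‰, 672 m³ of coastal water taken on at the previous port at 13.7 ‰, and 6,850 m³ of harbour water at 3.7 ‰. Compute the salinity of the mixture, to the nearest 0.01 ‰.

12.15 ‰

Mass of salt is conserved:
salt = 5,140×23.2 + 672×13.7 + 6,850×3.7 = 119,248 + 9,206.4 + 25,345 = 153,799.4
volume = 5,140 + 672 + 6,850 = 12,662 m³
S = 153,799.4 / 12,662 = 12.1465 ‰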